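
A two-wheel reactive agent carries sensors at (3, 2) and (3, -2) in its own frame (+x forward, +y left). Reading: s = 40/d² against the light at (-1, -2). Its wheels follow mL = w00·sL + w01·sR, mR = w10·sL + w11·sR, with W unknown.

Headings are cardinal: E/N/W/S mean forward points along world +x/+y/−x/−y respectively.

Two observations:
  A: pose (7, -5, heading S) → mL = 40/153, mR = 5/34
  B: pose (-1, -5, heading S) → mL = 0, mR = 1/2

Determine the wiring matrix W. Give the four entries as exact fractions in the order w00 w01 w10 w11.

-1 1 1/2 0

obs A: pose=(7,-5,S) → sL=5/17, sR=5/9, mL=40/153, mR=5/34
obs B: pose=(-1,-5,S) → sL=1, sR=1, mL=0, mR=1/2
sensor matrix S = [[5/17, 5/9], [1, 1]]; det S = -40/153
solve [mL_A; mL_B] = S·[w00; w01] and [mR_A; mR_B] = S·[w10; w11]:
  w00 = -1, w01 = 1, w10 = 1/2, w11 = 0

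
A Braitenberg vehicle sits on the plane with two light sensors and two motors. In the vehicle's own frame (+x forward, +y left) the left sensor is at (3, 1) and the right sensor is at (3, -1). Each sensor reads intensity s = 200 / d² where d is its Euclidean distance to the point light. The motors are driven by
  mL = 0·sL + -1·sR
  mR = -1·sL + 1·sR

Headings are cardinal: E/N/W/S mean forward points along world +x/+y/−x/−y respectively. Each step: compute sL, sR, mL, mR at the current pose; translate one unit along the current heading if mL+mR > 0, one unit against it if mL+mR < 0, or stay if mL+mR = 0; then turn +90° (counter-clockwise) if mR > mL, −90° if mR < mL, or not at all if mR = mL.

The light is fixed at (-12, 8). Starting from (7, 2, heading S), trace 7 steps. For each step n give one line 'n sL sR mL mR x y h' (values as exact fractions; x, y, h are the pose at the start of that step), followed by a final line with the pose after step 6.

0 200/481 40/81 -40/81 3040/38961 7 2 S
1 2/5 5/13 -5/13 -1/65 7 3 E
2 200/293 40/73 -40/73 -2880/21389 6 3 N
3 100/137 4/5 -4/5 48/685 6 2 W
4 200/481 40/81 -40/81 3040/38961 7 2 S
5 2/5 5/13 -5/13 -1/65 7 3 E
6 200/293 40/73 -40/73 -2880/21389 6 3 N
final 6 2 W

n=0: pose=(7,2,S); sL=200/481, sR=40/81; mL=-40/81, mR=3040/38961; mL+mR=-200/481 → advance -1; mR−mL=22280/38961 → turn +1·90°
n=1: pose=(7,3,E); sL=2/5, sR=5/13; mL=-5/13, mR=-1/65; mL+mR=-2/5 → advance -1; mR−mL=24/65 → turn +1·90°
n=2: pose=(6,3,N); sL=200/293, sR=40/73; mL=-40/73, mR=-2880/21389; mL+mR=-200/293 → advance -1; mR−mL=8840/21389 → turn +1·90°
n=3: pose=(6,2,W); sL=100/137, sR=4/5; mL=-4/5, mR=48/685; mL+mR=-100/137 → advance -1; mR−mL=596/685 → turn +1·90°
n=4: pose=(7,2,S); sL=200/481, sR=40/81; mL=-40/81, mR=3040/38961; mL+mR=-200/481 → advance -1; mR−mL=22280/38961 → turn +1·90°
n=5: pose=(7,3,E); sL=2/5, sR=5/13; mL=-5/13, mR=-1/65; mL+mR=-2/5 → advance -1; mR−mL=24/65 → turn +1·90°
n=6: pose=(6,3,N); sL=200/293, sR=40/73; mL=-40/73, mR=-2880/21389; mL+mR=-200/293 → advance -1; mR−mL=8840/21389 → turn +1·90°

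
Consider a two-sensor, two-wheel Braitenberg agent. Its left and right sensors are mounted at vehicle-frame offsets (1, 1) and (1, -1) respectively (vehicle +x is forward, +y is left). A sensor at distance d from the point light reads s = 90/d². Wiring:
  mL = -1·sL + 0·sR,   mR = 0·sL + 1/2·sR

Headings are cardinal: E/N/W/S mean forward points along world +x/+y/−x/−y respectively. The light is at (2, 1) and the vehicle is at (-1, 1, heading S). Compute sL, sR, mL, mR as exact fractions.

left sensor world pos  = (0, 0); dL² = 5
right sensor world pos = (-2, 0); dR² = 17
sL = 90/5 = 18
sR = 90/17 = 90/17
mL = -1·sL + 0·sR = -18
mR = 0·sL + 1/2·sR = 45/17

18 90/17 -18 45/17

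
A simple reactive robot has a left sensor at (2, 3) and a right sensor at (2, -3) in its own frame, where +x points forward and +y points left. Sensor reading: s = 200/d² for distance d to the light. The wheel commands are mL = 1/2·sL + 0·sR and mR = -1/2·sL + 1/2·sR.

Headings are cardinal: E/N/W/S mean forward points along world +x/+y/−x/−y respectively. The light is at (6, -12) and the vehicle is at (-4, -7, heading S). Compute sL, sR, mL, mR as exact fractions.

left sensor world pos  = (-1, -9); dL² = 58
right sensor world pos = (-7, -9); dR² = 178
sL = 200/58 = 100/29
sR = 200/178 = 100/89
mL = 1/2·sL + 0·sR = 50/29
mR = -1/2·sL + 1/2·sR = -3000/2581

100/29 100/89 50/29 -3000/2581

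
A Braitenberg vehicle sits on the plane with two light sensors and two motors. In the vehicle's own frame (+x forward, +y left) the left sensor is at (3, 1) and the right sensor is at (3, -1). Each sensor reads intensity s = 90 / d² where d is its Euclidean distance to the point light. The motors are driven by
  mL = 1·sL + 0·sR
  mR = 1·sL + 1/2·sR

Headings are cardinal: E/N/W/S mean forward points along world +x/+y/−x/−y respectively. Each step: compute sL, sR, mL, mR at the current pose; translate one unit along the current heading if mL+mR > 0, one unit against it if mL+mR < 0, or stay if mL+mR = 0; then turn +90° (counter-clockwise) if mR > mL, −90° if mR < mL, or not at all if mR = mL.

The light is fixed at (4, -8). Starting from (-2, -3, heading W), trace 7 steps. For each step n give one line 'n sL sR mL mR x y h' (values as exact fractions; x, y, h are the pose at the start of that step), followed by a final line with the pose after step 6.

0 90/97 10/13 90/97 1655/1261 -2 -3 W
1 9/4 45/34 9/4 99/34 -3 -3 S
2 90/41 18/5 90/41 819/205 -3 -4 E
3 45/49 45/37 45/49 5535/3626 -2 -4 N
4 90/97 10/13 90/97 1655/1261 -2 -3 W
5 9/4 45/34 9/4 99/34 -3 -3 S
6 90/41 18/5 90/41 819/205 -3 -4 E
final -2 -4 N

n=0: pose=(-2,-3,W); sL=90/97, sR=10/13; mL=90/97, mR=1655/1261; mL+mR=2825/1261 → advance +1; mR−mL=5/13 → turn +1·90°
n=1: pose=(-3,-3,S); sL=9/4, sR=45/34; mL=9/4, mR=99/34; mL+mR=351/68 → advance +1; mR−mL=45/68 → turn +1·90°
n=2: pose=(-3,-4,E); sL=90/41, sR=18/5; mL=90/41, mR=819/205; mL+mR=1269/205 → advance +1; mR−mL=9/5 → turn +1·90°
n=3: pose=(-2,-4,N); sL=45/49, sR=45/37; mL=45/49, mR=5535/3626; mL+mR=8865/3626 → advance +1; mR−mL=45/74 → turn +1·90°
n=4: pose=(-2,-3,W); sL=90/97, sR=10/13; mL=90/97, mR=1655/1261; mL+mR=2825/1261 → advance +1; mR−mL=5/13 → turn +1·90°
n=5: pose=(-3,-3,S); sL=9/4, sR=45/34; mL=9/4, mR=99/34; mL+mR=351/68 → advance +1; mR−mL=45/68 → turn +1·90°
n=6: pose=(-3,-4,E); sL=90/41, sR=18/5; mL=90/41, mR=819/205; mL+mR=1269/205 → advance +1; mR−mL=9/5 → turn +1·90°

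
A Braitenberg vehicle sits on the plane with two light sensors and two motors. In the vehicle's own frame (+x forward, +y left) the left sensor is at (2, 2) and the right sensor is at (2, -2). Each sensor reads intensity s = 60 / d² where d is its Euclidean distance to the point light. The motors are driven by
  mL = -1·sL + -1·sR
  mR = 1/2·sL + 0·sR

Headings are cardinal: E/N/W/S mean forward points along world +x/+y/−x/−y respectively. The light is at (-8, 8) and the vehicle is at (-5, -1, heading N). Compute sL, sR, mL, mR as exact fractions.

left sensor world pos  = (-7, 1); dL² = 50
right sensor world pos = (-3, 1); dR² = 74
sL = 60/50 = 6/5
sR = 60/74 = 30/37
mL = -1·sL + -1·sR = -372/185
mR = 1/2·sL + 0·sR = 3/5

6/5 30/37 -372/185 3/5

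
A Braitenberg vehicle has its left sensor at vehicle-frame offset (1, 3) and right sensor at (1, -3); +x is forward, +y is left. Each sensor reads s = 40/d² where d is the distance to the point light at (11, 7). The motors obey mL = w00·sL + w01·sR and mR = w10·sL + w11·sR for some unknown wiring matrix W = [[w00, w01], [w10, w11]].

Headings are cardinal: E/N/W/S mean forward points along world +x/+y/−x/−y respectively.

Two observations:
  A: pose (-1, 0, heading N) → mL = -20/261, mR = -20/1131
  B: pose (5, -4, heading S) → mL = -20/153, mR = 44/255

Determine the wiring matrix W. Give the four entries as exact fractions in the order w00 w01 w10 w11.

-1/2 0 1 -1/2

obs A: pose=(-1,0,N) → sL=40/261, sR=40/117, mL=-20/261, mR=-20/1131
obs B: pose=(5,-4,S) → sL=40/153, sR=8/45, mL=-20/153, mR=44/255
sensor matrix S = [[40/261, 40/117], [40/153, 8/45]]; det S = -3584/57681
solve [mL_A; mL_B] = S·[w00; w01] and [mR_A; mR_B] = S·[w10; w11]:
  w00 = -1/2, w01 = 0, w10 = 1, w11 = -1/2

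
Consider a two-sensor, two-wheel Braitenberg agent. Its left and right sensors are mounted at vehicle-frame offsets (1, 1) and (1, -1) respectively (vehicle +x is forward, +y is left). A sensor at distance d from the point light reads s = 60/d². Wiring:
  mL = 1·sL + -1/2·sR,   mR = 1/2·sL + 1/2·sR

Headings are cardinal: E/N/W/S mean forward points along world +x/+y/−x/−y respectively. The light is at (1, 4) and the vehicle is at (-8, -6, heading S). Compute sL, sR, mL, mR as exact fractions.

12/37 60/221 1542/8177 2436/8177

left sensor world pos  = (-7, -7); dL² = 185
right sensor world pos = (-9, -7); dR² = 221
sL = 60/185 = 12/37
sR = 60/221 = 60/221
mL = 1·sL + -1/2·sR = 1542/8177
mR = 1/2·sL + 1/2·sR = 2436/8177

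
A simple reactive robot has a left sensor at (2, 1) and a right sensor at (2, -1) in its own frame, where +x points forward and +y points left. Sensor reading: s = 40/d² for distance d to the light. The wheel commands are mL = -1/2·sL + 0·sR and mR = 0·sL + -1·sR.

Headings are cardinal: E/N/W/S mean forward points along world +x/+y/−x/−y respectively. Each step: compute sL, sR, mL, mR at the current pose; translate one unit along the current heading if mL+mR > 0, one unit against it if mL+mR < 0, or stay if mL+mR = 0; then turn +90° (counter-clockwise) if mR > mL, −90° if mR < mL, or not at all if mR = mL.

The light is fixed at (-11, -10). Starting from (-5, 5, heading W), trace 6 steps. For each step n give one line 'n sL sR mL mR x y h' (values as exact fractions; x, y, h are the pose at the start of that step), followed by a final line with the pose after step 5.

0 10/53 5/34 -5/53 -5/34 -5 5 W
1 8/65 40/353 -4/65 -40/353 -4 5 N
2 20/153 4/25 -10/153 -4/25 -4 4 E
3 40/193 40/169 -20/193 -40/169 -5 4 S
4 10/53 5/34 -5/53 -5/34 -5 5 W
5 8/65 40/353 -4/65 -40/353 -4 5 N
final -4 4 E

n=0: pose=(-5,5,W); sL=10/53, sR=5/34; mL=-5/53, mR=-5/34; mL+mR=-435/1802 → advance -1; mR−mL=-95/1802 → turn -1·90°
n=1: pose=(-4,5,N); sL=8/65, sR=40/353; mL=-4/65, mR=-40/353; mL+mR=-4012/22945 → advance -1; mR−mL=-1188/22945 → turn -1·90°
n=2: pose=(-4,4,E); sL=20/153, sR=4/25; mL=-10/153, mR=-4/25; mL+mR=-862/3825 → advance -1; mR−mL=-362/3825 → turn -1·90°
n=3: pose=(-5,4,S); sL=40/193, sR=40/169; mL=-20/193, mR=-40/169; mL+mR=-11100/32617 → advance -1; mR−mL=-4340/32617 → turn -1·90°
n=4: pose=(-5,5,W); sL=10/53, sR=5/34; mL=-5/53, mR=-5/34; mL+mR=-435/1802 → advance -1; mR−mL=-95/1802 → turn -1·90°
n=5: pose=(-4,5,N); sL=8/65, sR=40/353; mL=-4/65, mR=-40/353; mL+mR=-4012/22945 → advance -1; mR−mL=-1188/22945 → turn -1·90°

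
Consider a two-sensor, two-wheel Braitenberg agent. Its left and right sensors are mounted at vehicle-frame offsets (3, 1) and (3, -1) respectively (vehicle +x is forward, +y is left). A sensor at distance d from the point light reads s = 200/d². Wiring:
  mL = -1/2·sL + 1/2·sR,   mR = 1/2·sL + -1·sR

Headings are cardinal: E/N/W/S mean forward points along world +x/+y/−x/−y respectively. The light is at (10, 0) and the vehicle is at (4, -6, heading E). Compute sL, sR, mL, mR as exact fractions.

100/17 100/29 -600/493 -250/493

left sensor world pos  = (7, -5); dL² = 34
right sensor world pos = (7, -7); dR² = 58
sL = 200/34 = 100/17
sR = 200/58 = 100/29
mL = -1/2·sL + 1/2·sR = -600/493
mR = 1/2·sL + -1·sR = -250/493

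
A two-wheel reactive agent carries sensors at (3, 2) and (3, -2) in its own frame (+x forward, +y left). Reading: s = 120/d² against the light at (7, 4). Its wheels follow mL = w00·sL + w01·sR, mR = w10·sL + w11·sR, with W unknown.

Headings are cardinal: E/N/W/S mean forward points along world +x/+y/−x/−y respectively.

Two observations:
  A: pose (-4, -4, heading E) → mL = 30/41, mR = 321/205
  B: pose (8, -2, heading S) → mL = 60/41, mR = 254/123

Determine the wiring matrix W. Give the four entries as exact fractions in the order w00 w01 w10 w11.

0 1 1 1/2

obs A: pose=(-4,-4,E) → sL=6/5, sR=30/41, mL=30/41, mR=321/205
obs B: pose=(8,-2,S) → sL=4/3, sR=60/41, mL=60/41, mR=254/123
sensor matrix S = [[6/5, 30/41], [4/3, 60/41]]; det S = 32/41
solve [mL_A; mL_B] = S·[w00; w01] and [mR_A; mR_B] = S·[w10; w11]:
  w00 = 0, w01 = 1, w10 = 1, w11 = 1/2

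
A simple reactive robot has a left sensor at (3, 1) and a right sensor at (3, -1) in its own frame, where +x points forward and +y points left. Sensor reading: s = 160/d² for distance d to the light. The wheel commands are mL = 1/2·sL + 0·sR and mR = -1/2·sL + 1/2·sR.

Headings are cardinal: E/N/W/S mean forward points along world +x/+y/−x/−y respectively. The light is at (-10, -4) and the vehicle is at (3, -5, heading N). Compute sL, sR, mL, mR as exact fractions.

left sensor world pos  = (2, -2); dL² = 148
right sensor world pos = (4, -2); dR² = 200
sL = 160/148 = 40/37
sR = 160/200 = 4/5
mL = 1/2·sL + 0·sR = 20/37
mR = -1/2·sL + 1/2·sR = -26/185

40/37 4/5 20/37 -26/185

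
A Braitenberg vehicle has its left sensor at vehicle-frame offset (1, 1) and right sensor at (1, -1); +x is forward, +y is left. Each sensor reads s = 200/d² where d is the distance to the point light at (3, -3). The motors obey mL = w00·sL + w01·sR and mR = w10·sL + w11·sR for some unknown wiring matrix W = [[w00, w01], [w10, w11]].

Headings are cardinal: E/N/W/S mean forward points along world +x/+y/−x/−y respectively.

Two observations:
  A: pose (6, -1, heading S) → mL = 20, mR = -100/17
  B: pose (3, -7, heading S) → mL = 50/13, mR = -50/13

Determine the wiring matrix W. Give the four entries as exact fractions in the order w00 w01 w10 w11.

obs A: pose=(6,-1,S) → sL=200/17, sR=40, mL=20, mR=-100/17
obs B: pose=(3,-7,S) → sL=100/13, sR=100/13, mL=50/13, mR=-50/13
sensor matrix S = [[200/17, 40], [100/13, 100/13]]; det S = -48000/221
solve [mL_A; mL_B] = S·[w00; w01] and [mR_A; mR_B] = S·[w10; w11]:
  w00 = 0, w01 = 1/2, w10 = -1/2, w11 = 0

0 1/2 -1/2 0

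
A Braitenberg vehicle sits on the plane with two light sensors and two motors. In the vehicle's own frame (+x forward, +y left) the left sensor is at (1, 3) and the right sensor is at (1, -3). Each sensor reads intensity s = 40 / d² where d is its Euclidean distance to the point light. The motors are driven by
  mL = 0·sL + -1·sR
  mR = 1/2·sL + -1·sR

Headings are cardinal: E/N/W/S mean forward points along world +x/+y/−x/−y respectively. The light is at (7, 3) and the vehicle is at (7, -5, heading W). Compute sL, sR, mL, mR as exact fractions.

20/61 20/13 -20/13 -1090/793

left sensor world pos  = (6, -8); dL² = 122
right sensor world pos = (6, -2); dR² = 26
sL = 40/122 = 20/61
sR = 40/26 = 20/13
mL = 0·sL + -1·sR = -20/13
mR = 1/2·sL + -1·sR = -1090/793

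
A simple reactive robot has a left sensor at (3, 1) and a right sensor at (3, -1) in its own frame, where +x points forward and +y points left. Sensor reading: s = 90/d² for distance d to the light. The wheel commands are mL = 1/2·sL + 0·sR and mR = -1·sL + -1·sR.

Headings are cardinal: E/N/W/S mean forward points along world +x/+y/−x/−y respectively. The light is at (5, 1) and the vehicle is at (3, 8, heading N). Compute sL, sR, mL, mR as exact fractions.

left sensor world pos  = (2, 11); dL² = 109
right sensor world pos = (4, 11); dR² = 101
sL = 90/109 = 90/109
sR = 90/101 = 90/101
mL = 1/2·sL + 0·sR = 45/109
mR = -1·sL + -1·sR = -18900/11009

90/109 90/101 45/109 -18900/11009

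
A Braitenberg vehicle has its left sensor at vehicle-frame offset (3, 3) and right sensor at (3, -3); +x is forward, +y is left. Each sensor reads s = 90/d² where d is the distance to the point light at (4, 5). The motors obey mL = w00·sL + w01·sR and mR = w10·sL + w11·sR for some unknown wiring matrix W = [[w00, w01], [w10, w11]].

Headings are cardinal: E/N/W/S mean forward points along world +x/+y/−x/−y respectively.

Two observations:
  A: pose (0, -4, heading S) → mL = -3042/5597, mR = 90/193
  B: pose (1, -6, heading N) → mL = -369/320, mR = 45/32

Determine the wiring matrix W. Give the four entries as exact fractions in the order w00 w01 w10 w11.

obs A: pose=(0,-4,S) → sL=18/29, sR=90/193, mL=-3042/5597, mR=90/193
obs B: pose=(1,-6,N) → sL=9/10, sR=45/32, mL=-369/320, mR=45/32
sensor matrix S = [[18/29, 90/193], [9/10, 45/32]]; det S = 40581/89552
solve [mL_A; mL_B] = S·[w00; w01] and [mR_A; mR_B] = S·[w10; w11]:
  w00 = -1/2, w01 = -1/2, w10 = 0, w11 = 1

-1/2 -1/2 0 1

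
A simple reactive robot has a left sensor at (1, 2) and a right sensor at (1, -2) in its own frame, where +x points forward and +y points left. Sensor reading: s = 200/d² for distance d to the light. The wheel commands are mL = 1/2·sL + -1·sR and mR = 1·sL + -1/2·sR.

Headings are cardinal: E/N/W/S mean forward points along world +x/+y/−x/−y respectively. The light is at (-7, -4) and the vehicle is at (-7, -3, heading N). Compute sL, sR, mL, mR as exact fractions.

left sensor world pos  = (-9, -2); dL² = 8
right sensor world pos = (-5, -2); dR² = 8
sL = 200/8 = 25
sR = 200/8 = 25
mL = 1/2·sL + -1·sR = -25/2
mR = 1·sL + -1/2·sR = 25/2

25 25 -25/2 25/2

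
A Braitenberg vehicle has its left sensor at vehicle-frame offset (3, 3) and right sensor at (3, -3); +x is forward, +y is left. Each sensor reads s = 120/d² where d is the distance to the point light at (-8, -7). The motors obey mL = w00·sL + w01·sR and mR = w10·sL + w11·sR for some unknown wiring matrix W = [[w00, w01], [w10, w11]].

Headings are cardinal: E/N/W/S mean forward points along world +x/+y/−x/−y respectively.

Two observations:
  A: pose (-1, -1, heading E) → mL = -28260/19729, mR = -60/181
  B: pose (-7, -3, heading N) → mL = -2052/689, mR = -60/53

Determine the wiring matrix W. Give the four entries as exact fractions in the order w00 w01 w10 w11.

obs A: pose=(-1,-1,E) → sL=120/181, sR=120/109, mL=-28260/19729, mR=-60/181
obs B: pose=(-7,-3,N) → sL=120/53, sR=24/13, mL=-2052/689, mR=-60/53
sensor matrix S = [[120/181, 120/109], [120/53, 24/13]]; det S = -17245440/13593281
solve [mL_A; mL_B] = S·[w00; w01] and [mR_A; mR_B] = S·[w10; w11]:
  w00 = -1/2, w01 = -1, w10 = -1/2, w11 = 0

-1/2 -1 -1/2 0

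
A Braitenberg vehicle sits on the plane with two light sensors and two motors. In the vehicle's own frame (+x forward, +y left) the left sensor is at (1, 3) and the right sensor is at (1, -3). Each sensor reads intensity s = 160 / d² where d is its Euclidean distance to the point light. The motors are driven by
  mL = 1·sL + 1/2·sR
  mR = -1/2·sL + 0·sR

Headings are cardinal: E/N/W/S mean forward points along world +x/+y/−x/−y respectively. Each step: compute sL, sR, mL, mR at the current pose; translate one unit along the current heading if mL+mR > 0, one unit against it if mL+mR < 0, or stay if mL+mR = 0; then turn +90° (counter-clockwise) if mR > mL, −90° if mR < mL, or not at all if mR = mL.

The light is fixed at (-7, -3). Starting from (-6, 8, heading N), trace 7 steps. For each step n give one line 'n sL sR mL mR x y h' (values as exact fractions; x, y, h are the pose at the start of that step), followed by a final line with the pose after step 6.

n=0: pose=(-6,8,N); sL=40/37, sR=1; mL=117/74, mR=-20/37; mL+mR=77/74 → advance +1; mR−mL=-157/74 → turn -1·90°
n=1: pose=(-6,9,E); sL=160/229, sR=32/17; mL=6384/3893, mR=-80/229; mL+mR=5024/3893 → advance +1; mR−mL=-7744/3893 → turn -1·90°
n=2: pose=(-5,9,S); sL=80/73, sR=80/61; mL=7800/4453, mR=-40/73; mL+mR=5360/4453 → advance +1; mR−mL=-10240/4453 → turn -1·90°
n=3: pose=(-5,8,W); sL=32/13, sR=160/197; mL=7344/2561, mR=-16/13; mL+mR=4192/2561 → advance +1; mR−mL=-10496/2561 → turn -1·90°
n=4: pose=(-6,8,N); sL=40/37, sR=1; mL=117/74, mR=-20/37; mL+mR=77/74 → advance +1; mR−mL=-157/74 → turn -1·90°
n=5: pose=(-6,9,E); sL=160/229, sR=32/17; mL=6384/3893, mR=-80/229; mL+mR=5024/3893 → advance +1; mR−mL=-7744/3893 → turn -1·90°
n=6: pose=(-5,9,S); sL=80/73, sR=80/61; mL=7800/4453, mR=-40/73; mL+mR=5360/4453 → advance +1; mR−mL=-10240/4453 → turn -1·90°

0 40/37 1 117/74 -20/37 -6 8 N
1 160/229 32/17 6384/3893 -80/229 -6 9 E
2 80/73 80/61 7800/4453 -40/73 -5 9 S
3 32/13 160/197 7344/2561 -16/13 -5 8 W
4 40/37 1 117/74 -20/37 -6 8 N
5 160/229 32/17 6384/3893 -80/229 -6 9 E
6 80/73 80/61 7800/4453 -40/73 -5 9 S
final -5 8 W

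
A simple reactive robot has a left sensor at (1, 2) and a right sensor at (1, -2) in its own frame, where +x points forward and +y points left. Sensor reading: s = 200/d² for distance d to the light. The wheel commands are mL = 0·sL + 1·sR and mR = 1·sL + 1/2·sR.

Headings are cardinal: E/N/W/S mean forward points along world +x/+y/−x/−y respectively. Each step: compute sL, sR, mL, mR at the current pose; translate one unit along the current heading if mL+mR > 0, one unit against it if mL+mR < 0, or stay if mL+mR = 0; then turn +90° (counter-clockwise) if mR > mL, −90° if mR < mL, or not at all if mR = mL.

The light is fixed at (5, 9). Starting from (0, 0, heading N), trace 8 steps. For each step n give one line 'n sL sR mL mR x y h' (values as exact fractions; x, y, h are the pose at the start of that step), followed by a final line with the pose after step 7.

n=0: pose=(0,0,N); sL=200/113, sR=200/73; mL=200/73, mR=25900/8249; mL+mR=48500/8249 → advance +1; mR−mL=3300/8249 → turn +1·90°
n=1: pose=(0,1,W); sL=25/17, sR=25/9; mL=25/9, mR=875/306; mL+mR=575/102 → advance +1; mR−mL=25/306 → turn +1·90°
n=2: pose=(-1,1,S); sL=200/97, sR=40/29; mL=40/29, mR=7740/2813; mL+mR=11620/2813 → advance +1; mR−mL=3860/2813 → turn +1·90°
n=3: pose=(-1,0,E); sL=100/37, sR=100/73; mL=100/73, mR=9150/2701; mL+mR=12850/2701 → advance +1; mR−mL=5450/2701 → turn +1·90°
n=4: pose=(0,0,N); sL=200/113, sR=200/73; mL=200/73, mR=25900/8249; mL+mR=48500/8249 → advance +1; mR−mL=3300/8249 → turn +1·90°
n=5: pose=(0,1,W); sL=25/17, sR=25/9; mL=25/9, mR=875/306; mL+mR=575/102 → advance +1; mR−mL=25/306 → turn +1·90°
n=6: pose=(-1,1,S); sL=200/97, sR=40/29; mL=40/29, mR=7740/2813; mL+mR=11620/2813 → advance +1; mR−mL=3860/2813 → turn +1·90°
n=7: pose=(-1,0,E); sL=100/37, sR=100/73; mL=100/73, mR=9150/2701; mL+mR=12850/2701 → advance +1; mR−mL=5450/2701 → turn +1·90°

0 200/113 200/73 200/73 25900/8249 0 0 N
1 25/17 25/9 25/9 875/306 0 1 W
2 200/97 40/29 40/29 7740/2813 -1 1 S
3 100/37 100/73 100/73 9150/2701 -1 0 E
4 200/113 200/73 200/73 25900/8249 0 0 N
5 25/17 25/9 25/9 875/306 0 1 W
6 200/97 40/29 40/29 7740/2813 -1 1 S
7 100/37 100/73 100/73 9150/2701 -1 0 E
final 0 0 N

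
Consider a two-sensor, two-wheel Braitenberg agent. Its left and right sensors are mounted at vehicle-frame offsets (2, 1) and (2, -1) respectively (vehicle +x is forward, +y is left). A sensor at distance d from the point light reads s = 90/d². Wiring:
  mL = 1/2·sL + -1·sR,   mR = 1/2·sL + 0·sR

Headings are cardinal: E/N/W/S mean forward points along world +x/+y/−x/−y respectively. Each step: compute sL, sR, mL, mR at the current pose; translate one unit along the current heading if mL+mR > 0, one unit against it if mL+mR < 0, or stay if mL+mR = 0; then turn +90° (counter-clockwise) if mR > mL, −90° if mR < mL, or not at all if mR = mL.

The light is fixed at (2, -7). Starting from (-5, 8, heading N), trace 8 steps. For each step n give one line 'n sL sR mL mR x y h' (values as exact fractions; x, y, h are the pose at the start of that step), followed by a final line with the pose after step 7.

0 90/353 18/65 -3429/22945 45/353 -5 8 N
1 9/25 5/17 -97/850 9/50 -5 7 W
2 90/193 2/5 -161/965 45/193 -6 7 S
3 45/116 1/2 -71/232 45/232 -6 6 E
4 18/65 90/289 -3249/18785 9/65 -7 6 N
5 45/121 9/29 -873/7018 45/242 -7 5 W
6 90/181 90/221 -6345/40001 45/181 -8 5 S
7 45/104 45/82 -2835/8528 45/208 -8 4 E
final -9 4 N

n=0: pose=(-5,8,N); sL=90/353, sR=18/65; mL=-3429/22945, mR=45/353; mL+mR=-504/22945 → advance -1; mR−mL=18/65 → turn +1·90°
n=1: pose=(-5,7,W); sL=9/25, sR=5/17; mL=-97/850, mR=9/50; mL+mR=28/425 → advance +1; mR−mL=5/17 → turn +1·90°
n=2: pose=(-6,7,S); sL=90/193, sR=2/5; mL=-161/965, mR=45/193; mL+mR=64/965 → advance +1; mR−mL=2/5 → turn +1·90°
n=3: pose=(-6,6,E); sL=45/116, sR=1/2; mL=-71/232, mR=45/232; mL+mR=-13/116 → advance -1; mR−mL=1/2 → turn +1·90°
n=4: pose=(-7,6,N); sL=18/65, sR=90/289; mL=-3249/18785, mR=9/65; mL+mR=-648/18785 → advance -1; mR−mL=90/289 → turn +1·90°
n=5: pose=(-7,5,W); sL=45/121, sR=9/29; mL=-873/7018, mR=45/242; mL+mR=216/3509 → advance +1; mR−mL=9/29 → turn +1·90°
n=6: pose=(-8,5,S); sL=90/181, sR=90/221; mL=-6345/40001, mR=45/181; mL+mR=3600/40001 → advance +1; mR−mL=90/221 → turn +1·90°
n=7: pose=(-8,4,E); sL=45/104, sR=45/82; mL=-2835/8528, mR=45/208; mL+mR=-495/4264 → advance -1; mR−mL=45/82 → turn +1·90°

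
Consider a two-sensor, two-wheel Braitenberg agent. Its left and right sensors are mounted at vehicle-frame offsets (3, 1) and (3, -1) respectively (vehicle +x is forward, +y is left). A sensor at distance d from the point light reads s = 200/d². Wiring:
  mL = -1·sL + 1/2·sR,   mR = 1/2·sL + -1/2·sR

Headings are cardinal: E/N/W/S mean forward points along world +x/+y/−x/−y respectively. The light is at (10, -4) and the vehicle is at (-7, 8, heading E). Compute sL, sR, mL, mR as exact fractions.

40/73 200/317 -5380/23141 -960/23141

left sensor world pos  = (-4, 9); dL² = 365
right sensor world pos = (-4, 7); dR² = 317
sL = 200/365 = 40/73
sR = 200/317 = 200/317
mL = -1·sL + 1/2·sR = -5380/23141
mR = 1/2·sL + -1/2·sR = -960/23141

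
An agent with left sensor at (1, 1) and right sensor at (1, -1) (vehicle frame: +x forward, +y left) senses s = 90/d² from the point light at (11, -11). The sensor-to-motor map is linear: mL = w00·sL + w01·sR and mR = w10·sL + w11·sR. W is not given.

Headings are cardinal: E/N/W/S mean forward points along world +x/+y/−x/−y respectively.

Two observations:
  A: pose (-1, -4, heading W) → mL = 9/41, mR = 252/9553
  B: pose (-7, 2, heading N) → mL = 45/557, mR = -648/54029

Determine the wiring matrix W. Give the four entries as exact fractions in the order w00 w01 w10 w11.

1/2 0 1/2 -1/2

obs A: pose=(-1,-4,W) → sL=18/41, sR=90/233, mL=9/41, mR=252/9553
obs B: pose=(-7,2,N) → sL=90/557, sR=18/97, mL=45/557, mR=-648/54029
sensor matrix S = [[18/41, 90/233], [90/557, 18/97]]; det S = 9835344/516139037
solve [mL_A; mL_B] = S·[w00; w01] and [mR_A; mR_B] = S·[w10; w11]:
  w00 = 1/2, w01 = 0, w10 = 1/2, w11 = -1/2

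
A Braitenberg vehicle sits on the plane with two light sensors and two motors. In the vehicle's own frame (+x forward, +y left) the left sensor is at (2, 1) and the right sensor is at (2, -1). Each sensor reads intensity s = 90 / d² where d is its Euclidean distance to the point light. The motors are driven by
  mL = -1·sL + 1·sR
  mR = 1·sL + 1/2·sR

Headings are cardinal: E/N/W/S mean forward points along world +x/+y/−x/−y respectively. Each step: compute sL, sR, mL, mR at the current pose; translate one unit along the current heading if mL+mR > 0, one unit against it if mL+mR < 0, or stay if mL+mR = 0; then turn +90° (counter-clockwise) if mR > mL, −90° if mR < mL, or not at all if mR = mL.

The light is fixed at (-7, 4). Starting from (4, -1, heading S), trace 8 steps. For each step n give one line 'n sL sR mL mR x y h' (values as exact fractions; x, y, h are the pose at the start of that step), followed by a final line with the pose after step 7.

0 90/193 90/149 3960/28757 22095/28757 4 -1 S
1 45/97 45/109 -540/10573 14175/21146 4 -2 E
2 90/137 18/37 -864/5069 4563/5069 5 -2 N
3 45/68 45/58 225/1972 1035/986 5 -1 W
4 90/193 90/149 3960/28757 22095/28757 4 -1 S
5 45/97 45/109 -540/10573 14175/21146 4 -2 E
6 90/137 18/37 -864/5069 4563/5069 5 -2 N
7 45/68 45/58 225/1972 1035/986 5 -1 W
final 4 -1 S

n=0: pose=(4,-1,S); sL=90/193, sR=90/149; mL=3960/28757, mR=22095/28757; mL+mR=135/149 → advance +1; mR−mL=18135/28757 → turn +1·90°
n=1: pose=(4,-2,E); sL=45/97, sR=45/109; mL=-540/10573, mR=14175/21146; mL+mR=135/218 → advance +1; mR−mL=15255/21146 → turn +1·90°
n=2: pose=(5,-2,N); sL=90/137, sR=18/37; mL=-864/5069, mR=4563/5069; mL+mR=27/37 → advance +1; mR−mL=5427/5069 → turn +1·90°
n=3: pose=(5,-1,W); sL=45/68, sR=45/58; mL=225/1972, mR=1035/986; mL+mR=135/116 → advance +1; mR−mL=1845/1972 → turn +1·90°
n=4: pose=(4,-1,S); sL=90/193, sR=90/149; mL=3960/28757, mR=22095/28757; mL+mR=135/149 → advance +1; mR−mL=18135/28757 → turn +1·90°
n=5: pose=(4,-2,E); sL=45/97, sR=45/109; mL=-540/10573, mR=14175/21146; mL+mR=135/218 → advance +1; mR−mL=15255/21146 → turn +1·90°
n=6: pose=(5,-2,N); sL=90/137, sR=18/37; mL=-864/5069, mR=4563/5069; mL+mR=27/37 → advance +1; mR−mL=5427/5069 → turn +1·90°
n=7: pose=(5,-1,W); sL=45/68, sR=45/58; mL=225/1972, mR=1035/986; mL+mR=135/116 → advance +1; mR−mL=1845/1972 → turn +1·90°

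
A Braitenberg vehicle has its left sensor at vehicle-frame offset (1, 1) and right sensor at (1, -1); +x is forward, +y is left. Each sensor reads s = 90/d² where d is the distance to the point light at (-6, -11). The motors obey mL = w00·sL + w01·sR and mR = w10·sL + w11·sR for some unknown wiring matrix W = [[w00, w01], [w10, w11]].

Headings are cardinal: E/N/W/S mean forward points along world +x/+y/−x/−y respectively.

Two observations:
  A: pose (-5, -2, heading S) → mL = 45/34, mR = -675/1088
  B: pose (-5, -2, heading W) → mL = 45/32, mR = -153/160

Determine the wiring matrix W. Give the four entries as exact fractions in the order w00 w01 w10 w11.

1 0 -1 1/2

obs A: pose=(-5,-2,S) → sL=45/34, sR=45/32, mL=45/34, mR=-675/1088
obs B: pose=(-5,-2,W) → sL=45/32, sR=9/10, mL=45/32, mR=-153/160
sensor matrix S = [[45/34, 45/32], [45/32, 9/10]]; det S = -13689/17408
solve [mL_A; mL_B] = S·[w00; w01] and [mR_A; mR_B] = S·[w10; w11]:
  w00 = 1, w01 = 0, w10 = -1, w11 = 1/2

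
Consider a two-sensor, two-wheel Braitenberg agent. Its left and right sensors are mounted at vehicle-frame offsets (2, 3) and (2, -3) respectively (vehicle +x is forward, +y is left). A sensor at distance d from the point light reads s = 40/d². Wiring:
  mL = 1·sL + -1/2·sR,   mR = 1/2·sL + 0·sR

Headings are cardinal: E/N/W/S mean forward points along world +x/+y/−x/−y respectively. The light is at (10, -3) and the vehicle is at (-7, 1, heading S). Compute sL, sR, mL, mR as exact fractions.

left sensor world pos  = (-4, -1); dL² = 200
right sensor world pos = (-10, -1); dR² = 404
sL = 40/200 = 1/5
sR = 40/404 = 10/101
mL = 1·sL + -1/2·sR = 76/505
mR = 1/2·sL + 0·sR = 1/10

1/5 10/101 76/505 1/10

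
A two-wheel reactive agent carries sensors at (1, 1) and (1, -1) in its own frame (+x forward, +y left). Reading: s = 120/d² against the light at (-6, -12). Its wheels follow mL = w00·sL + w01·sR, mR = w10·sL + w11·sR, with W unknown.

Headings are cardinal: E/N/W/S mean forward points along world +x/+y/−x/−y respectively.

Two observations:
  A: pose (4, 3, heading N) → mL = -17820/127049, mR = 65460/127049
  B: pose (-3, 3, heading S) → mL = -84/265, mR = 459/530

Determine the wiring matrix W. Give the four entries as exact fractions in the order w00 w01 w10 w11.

1/2 -1 1 1/2

obs A: pose=(4,3,N) → sL=120/337, sR=120/377, mL=-17820/127049, mR=65460/127049
obs B: pose=(-3,3,S) → sL=30/53, sR=3/5, mL=-84/265, mR=459/530
sensor matrix S = [[120/337, 120/377], [30/53, 3/5]]; det S = 225432/6733597
solve [mL_A; mL_B] = S·[w00; w01] and [mR_A; mR_B] = S·[w10; w11]:
  w00 = 1/2, w01 = -1, w10 = 1, w11 = 1/2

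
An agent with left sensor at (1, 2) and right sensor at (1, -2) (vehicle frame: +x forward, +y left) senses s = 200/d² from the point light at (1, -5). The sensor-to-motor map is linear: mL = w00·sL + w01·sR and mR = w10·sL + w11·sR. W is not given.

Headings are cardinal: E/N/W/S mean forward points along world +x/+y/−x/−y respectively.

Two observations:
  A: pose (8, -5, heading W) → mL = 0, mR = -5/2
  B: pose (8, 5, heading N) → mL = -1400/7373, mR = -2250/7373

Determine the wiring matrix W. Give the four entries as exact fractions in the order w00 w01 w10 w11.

-1/2 1/2 1/2 -1

obs A: pose=(8,-5,W) → sL=5, sR=5, mL=0, mR=-5/2
obs B: pose=(8,5,N) → sL=100/73, sR=100/101, mL=-1400/7373, mR=-2250/7373
sensor matrix S = [[5, 5], [100/73, 100/101]]; det S = -14000/7373
solve [mL_A; mL_B] = S·[w00; w01] and [mR_A; mR_B] = S·[w10; w11]:
  w00 = -1/2, w01 = 1/2, w10 = 1/2, w11 = -1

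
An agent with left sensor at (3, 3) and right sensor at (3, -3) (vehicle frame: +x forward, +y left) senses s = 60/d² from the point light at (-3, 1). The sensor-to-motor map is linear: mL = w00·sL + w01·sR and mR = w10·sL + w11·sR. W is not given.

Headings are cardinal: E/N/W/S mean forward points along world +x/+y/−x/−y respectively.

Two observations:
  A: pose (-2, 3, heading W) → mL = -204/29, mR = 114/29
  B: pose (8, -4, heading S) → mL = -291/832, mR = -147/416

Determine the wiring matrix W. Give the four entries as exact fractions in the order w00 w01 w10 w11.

obs A: pose=(-2,3,W) → sL=12, sR=60/29, mL=-204/29, mR=114/29
obs B: pose=(8,-4,S) → sL=3/13, sR=15/32, mL=-291/832, mR=-147/416
sensor matrix S = [[12, 60/29], [3/13, 15/32]]; det S = 15525/3016
solve [mL_A; mL_B] = S·[w00; w01] and [mR_A; mR_B] = S·[w10; w11]:
  w00 = -1/2, w01 = -1/2, w10 = 1/2, w11 = -1

-1/2 -1/2 1/2 -1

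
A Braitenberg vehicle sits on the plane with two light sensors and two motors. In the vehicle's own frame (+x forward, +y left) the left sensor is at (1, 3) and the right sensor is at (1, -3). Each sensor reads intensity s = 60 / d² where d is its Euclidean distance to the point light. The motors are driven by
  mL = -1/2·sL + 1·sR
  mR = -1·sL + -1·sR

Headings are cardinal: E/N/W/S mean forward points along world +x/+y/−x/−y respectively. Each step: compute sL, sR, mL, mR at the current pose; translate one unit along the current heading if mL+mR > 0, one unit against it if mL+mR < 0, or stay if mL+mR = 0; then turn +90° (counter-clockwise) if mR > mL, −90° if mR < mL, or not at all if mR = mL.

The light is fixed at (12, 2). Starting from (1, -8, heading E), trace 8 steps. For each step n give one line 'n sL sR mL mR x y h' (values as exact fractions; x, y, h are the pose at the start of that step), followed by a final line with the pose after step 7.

0 60/149 60/269 870/40081 -25080/40081 1 -8 E
1 30/101 30/173 435/17473 -8220/17473 0 -8 S
2 60/313 12/41 2526/12833 -6216/12833 0 -7 W
3 3/13 15/32 147/416 -291/416 1 -7 N
4 60/149 60/269 870/40081 -25080/40081 1 -8 E
5 30/101 30/173 435/17473 -8220/17473 0 -8 S
6 60/313 12/41 2526/12833 -6216/12833 0 -7 W
7 3/13 15/32 147/416 -291/416 1 -7 N
final 1 -8 E

n=0: pose=(1,-8,E); sL=60/149, sR=60/269; mL=870/40081, mR=-25080/40081; mL+mR=-90/149 → advance -1; mR−mL=-25950/40081 → turn -1·90°
n=1: pose=(0,-8,S); sL=30/101, sR=30/173; mL=435/17473, mR=-8220/17473; mL+mR=-45/101 → advance -1; mR−mL=-8655/17473 → turn -1·90°
n=2: pose=(0,-7,W); sL=60/313, sR=12/41; mL=2526/12833, mR=-6216/12833; mL+mR=-90/313 → advance -1; mR−mL=-8742/12833 → turn -1·90°
n=3: pose=(1,-7,N); sL=3/13, sR=15/32; mL=147/416, mR=-291/416; mL+mR=-9/26 → advance -1; mR−mL=-219/208 → turn -1·90°
n=4: pose=(1,-8,E); sL=60/149, sR=60/269; mL=870/40081, mR=-25080/40081; mL+mR=-90/149 → advance -1; mR−mL=-25950/40081 → turn -1·90°
n=5: pose=(0,-8,S); sL=30/101, sR=30/173; mL=435/17473, mR=-8220/17473; mL+mR=-45/101 → advance -1; mR−mL=-8655/17473 → turn -1·90°
n=6: pose=(0,-7,W); sL=60/313, sR=12/41; mL=2526/12833, mR=-6216/12833; mL+mR=-90/313 → advance -1; mR−mL=-8742/12833 → turn -1·90°
n=7: pose=(1,-7,N); sL=3/13, sR=15/32; mL=147/416, mR=-291/416; mL+mR=-9/26 → advance -1; mR−mL=-219/208 → turn -1·90°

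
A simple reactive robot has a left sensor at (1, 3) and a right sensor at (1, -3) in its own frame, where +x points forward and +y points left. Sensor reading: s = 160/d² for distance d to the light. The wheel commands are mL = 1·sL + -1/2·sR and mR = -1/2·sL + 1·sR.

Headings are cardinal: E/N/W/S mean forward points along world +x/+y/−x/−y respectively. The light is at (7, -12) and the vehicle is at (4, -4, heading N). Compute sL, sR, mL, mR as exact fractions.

160/117 160/81 400/1053 1360/1053

left sensor world pos  = (1, -3); dL² = 117
right sensor world pos = (7, -3); dR² = 81
sL = 160/117 = 160/117
sR = 160/81 = 160/81
mL = 1·sL + -1/2·sR = 400/1053
mR = -1/2·sL + 1·sR = 1360/1053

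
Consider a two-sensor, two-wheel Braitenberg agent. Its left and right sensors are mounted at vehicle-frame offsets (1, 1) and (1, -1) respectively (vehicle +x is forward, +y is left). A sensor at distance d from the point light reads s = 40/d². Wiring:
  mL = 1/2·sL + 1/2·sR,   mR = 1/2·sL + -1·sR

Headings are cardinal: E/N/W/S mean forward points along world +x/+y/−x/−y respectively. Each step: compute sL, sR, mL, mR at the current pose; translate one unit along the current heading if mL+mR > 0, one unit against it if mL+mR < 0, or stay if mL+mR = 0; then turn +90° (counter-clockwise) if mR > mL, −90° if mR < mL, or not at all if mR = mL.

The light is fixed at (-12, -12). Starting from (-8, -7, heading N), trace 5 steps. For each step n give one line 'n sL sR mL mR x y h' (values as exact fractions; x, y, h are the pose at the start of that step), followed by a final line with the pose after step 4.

n=0: pose=(-8,-7,N); sL=8/9, sR=40/61; mL=424/549, mR=-116/549; mL+mR=308/549 → advance +1; mR−mL=-60/61 → turn -1·90°
n=1: pose=(-8,-6,E); sL=20/37, sR=4/5; mL=124/185, mR=-98/185; mL+mR=26/185 → advance +1; mR−mL=-6/5 → turn -1·90°
n=2: pose=(-7,-6,S); sL=40/61, sR=40/41; mL=2040/2501, mR=-1620/2501; mL+mR=420/2501 → advance +1; mR−mL=-60/41 → turn -1·90°
n=3: pose=(-7,-7,W); sL=5/4, sR=10/13; mL=105/104, mR=-15/104; mL+mR=45/52 → advance +1; mR−mL=-15/13 → turn -1·90°
n=4: pose=(-8,-7,N); sL=8/9, sR=40/61; mL=424/549, mR=-116/549; mL+mR=308/549 → advance +1; mR−mL=-60/61 → turn -1·90°

0 8/9 40/61 424/549 -116/549 -8 -7 N
1 20/37 4/5 124/185 -98/185 -8 -6 E
2 40/61 40/41 2040/2501 -1620/2501 -7 -6 S
3 5/4 10/13 105/104 -15/104 -7 -7 W
4 8/9 40/61 424/549 -116/549 -8 -7 N
final -8 -6 E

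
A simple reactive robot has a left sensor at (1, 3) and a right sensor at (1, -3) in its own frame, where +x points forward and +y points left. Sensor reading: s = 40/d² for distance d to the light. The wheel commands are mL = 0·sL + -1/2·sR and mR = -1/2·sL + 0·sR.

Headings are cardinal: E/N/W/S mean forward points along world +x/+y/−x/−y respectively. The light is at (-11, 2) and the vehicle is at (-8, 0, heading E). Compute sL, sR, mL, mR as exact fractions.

40/17 40/41 -20/41 -20/17

left sensor world pos  = (-7, 3); dL² = 17
right sensor world pos = (-7, -3); dR² = 41
sL = 40/17 = 40/17
sR = 40/41 = 40/41
mL = 0·sL + -1/2·sR = -20/41
mR = -1/2·sL + 0·sR = -20/17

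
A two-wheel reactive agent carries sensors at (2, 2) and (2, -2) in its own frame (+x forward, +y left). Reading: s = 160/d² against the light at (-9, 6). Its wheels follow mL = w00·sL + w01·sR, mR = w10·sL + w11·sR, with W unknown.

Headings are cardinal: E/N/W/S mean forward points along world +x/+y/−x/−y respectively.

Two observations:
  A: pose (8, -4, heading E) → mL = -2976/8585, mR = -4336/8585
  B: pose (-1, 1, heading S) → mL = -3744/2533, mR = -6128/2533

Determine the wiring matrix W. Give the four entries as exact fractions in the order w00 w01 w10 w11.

-1/2 -1/2 -1/2 -1

obs A: pose=(8,-4,E) → sL=32/85, sR=32/101, mL=-2976/8585, mR=-4336/8585
obs B: pose=(-1,1,S) → sL=160/149, sR=32/17, mL=-3744/2533, mR=-6128/2533
sensor matrix S = [[32/85, 32/101], [160/149, 32/17]]; det S = 8011776/21745805
solve [mL_A; mL_B] = S·[w00; w01] and [mR_A; mR_B] = S·[w10; w11]:
  w00 = -1/2, w01 = -1/2, w10 = -1/2, w11 = -1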